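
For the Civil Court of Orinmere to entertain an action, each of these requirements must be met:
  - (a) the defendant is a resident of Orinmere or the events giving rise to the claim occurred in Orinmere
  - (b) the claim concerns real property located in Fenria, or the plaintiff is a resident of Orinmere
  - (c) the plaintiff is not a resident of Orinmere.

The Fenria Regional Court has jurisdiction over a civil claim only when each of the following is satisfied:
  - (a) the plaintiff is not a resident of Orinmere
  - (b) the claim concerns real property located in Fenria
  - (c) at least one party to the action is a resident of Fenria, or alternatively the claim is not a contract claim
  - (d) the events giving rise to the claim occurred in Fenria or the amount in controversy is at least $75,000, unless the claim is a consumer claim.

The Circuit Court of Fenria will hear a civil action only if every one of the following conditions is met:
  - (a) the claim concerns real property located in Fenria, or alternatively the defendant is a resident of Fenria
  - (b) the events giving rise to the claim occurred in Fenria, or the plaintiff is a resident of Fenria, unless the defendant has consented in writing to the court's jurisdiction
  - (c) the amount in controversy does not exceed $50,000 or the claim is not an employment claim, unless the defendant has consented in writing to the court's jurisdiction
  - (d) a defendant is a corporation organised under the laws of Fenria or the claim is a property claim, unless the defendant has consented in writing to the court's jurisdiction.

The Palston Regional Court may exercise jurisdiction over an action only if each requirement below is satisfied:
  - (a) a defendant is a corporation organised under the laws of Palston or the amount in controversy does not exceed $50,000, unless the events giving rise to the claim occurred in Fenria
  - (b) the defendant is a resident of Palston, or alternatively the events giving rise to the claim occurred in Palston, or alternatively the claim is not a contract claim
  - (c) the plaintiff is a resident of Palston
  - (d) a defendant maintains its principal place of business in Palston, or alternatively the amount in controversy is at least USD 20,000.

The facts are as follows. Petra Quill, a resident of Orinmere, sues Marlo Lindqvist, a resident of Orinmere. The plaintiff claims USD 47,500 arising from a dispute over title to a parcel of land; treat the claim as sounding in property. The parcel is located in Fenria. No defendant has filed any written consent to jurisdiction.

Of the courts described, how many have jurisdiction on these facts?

1

The Civil Court of Orinmere:
  (a) The defendant resides in Orinmere, which satisfies one of the alternatives. Condition met.
  (b) The property lies in Fenria — that alternative is enough. Met.
  (c) The plaintiff resides in Orinmere. Not satisfied.
  → The court lacks jurisdiction.
The Fenria Regional Court:
  (a) The plaintiff resides in Orinmere. Condition not met.
  (b) The property lies in Fenria. Satisfied.
  (c) The claim is a property claim, not a contract claim, which satisfies one of the alternatives. Met.
  (d) The operative events occurred in Fenria, which satisfies one of the alternatives. Met.
  → No jurisdiction.
The Circuit Court of Fenria:
  (a) The property lies in Fenria, so this disjunct is met. Condition met.
  (b) The operative events occurred in Fenria, so one alternative holds. Condition met.
  (c) The amount in controversy is 47,500 dollars, within the $50,000 ceiling, so this disjunct is met. Satisfied.
  (d) The claim is a property claim, which satisfies one of the alternatives. Condition met.
  → Jurisdiction lies.
The Palston Regional Court:
  (a) The amount in controversy is 47,500 dollars, within the $50,000 ceiling, so this disjunct is met. Condition met.
  (b) The claim is a property claim, not a contract claim — that alternative is enough. Condition met.
  (c) The plaintiff resides in Orinmere, not Palston. Not met.
  (d) The amount in controversy is 47,500 dollars, which meets the $20,000 floor — that alternative is enough. Condition met.
  → The court lacks jurisdiction.
Courts with jurisdiction: the Circuit Court of Fenria — 1 in total.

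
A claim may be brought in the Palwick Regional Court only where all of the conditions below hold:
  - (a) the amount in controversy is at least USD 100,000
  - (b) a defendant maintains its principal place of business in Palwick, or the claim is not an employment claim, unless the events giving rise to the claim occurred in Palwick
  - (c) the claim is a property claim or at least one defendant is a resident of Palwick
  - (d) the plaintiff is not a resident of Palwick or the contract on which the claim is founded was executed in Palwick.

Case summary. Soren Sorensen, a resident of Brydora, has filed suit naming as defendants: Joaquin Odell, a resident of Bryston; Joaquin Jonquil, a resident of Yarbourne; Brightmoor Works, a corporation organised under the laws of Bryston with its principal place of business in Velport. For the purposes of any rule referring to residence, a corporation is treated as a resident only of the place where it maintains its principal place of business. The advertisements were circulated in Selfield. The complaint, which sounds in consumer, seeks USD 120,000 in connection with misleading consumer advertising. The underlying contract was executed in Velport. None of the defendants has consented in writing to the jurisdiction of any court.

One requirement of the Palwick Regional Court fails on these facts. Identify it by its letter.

The Palwick Regional Court:
  (a) The amount in controversy is USD 120,000, which meets the 100,000 dollars floor. Met.
  (b) The claim is a consumer claim, not an employment claim, so one alternative holds. Met.
  (c) The claim is a consumer claim, not a property claim; no defendant resides in Palwick (they reside in Bryston, Yarbourne, Velport) — none of the alternatives is met. Not met.
  (d) The plaintiff resides in Brydora, which is not Palwick, so this disjunct is met. Satisfied.
Only condition (c) fails.

(c)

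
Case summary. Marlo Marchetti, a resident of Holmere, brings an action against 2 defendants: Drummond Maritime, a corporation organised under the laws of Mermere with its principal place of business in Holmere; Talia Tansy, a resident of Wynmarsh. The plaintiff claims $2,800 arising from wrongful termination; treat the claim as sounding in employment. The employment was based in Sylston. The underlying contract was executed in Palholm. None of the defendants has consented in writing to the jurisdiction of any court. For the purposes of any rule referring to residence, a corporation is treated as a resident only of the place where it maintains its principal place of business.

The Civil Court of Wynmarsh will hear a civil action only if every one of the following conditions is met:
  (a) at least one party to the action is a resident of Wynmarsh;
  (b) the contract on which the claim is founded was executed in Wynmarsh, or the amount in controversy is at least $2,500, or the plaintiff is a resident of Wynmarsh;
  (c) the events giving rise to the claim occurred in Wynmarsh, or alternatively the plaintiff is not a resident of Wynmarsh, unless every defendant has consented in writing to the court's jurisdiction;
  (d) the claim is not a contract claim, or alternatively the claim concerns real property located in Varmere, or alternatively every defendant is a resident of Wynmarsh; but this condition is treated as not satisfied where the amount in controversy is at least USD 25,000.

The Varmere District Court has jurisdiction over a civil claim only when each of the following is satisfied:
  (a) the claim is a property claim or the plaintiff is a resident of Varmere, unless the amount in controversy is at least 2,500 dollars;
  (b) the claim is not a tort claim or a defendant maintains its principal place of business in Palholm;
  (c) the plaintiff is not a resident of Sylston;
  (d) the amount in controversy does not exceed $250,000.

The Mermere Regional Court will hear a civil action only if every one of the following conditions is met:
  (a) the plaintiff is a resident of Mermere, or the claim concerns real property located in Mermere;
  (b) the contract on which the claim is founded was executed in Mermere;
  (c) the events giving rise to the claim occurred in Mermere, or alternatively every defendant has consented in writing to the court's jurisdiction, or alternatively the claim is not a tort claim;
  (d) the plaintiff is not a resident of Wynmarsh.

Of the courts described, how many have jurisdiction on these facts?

2

The Civil Court of Wynmarsh:
  (a) Talia Tansy resides in Wynmarsh. Condition met.
  (b) The amount in controversy is $2,800, which meets the 2,500 dollars floor, which satisfies one of the alternatives. Condition met.
  (c) The plaintiff resides in Holmere, which is not Wynmarsh — that alternative is enough. Satisfied.
  (d) The claim is an employment claim, not a contract claim — that alternative is enough. The exception is not triggered, since the amount in controversy is USD 2,800, below the $25,000 floor. Satisfied.
  → Every requirement is satisfied — jurisdiction.
The Varmere District Court:
  (a) The claim is an employment claim, not a property claim; the plaintiff resides in Holmere, not Varmere — no alternative holds. The proviso rescues it, though: the amount in controversy is 2,800 dollars, which meets the 2,500 dollars floor. Satisfied.
  (b) The claim is an employment claim, not a tort claim, so this disjunct is met. Condition met.
  (c) The plaintiff resides in Holmere, which is not Sylston. Satisfied.
  (d) The amount in controversy is $2,800, within the 250,000 dollars ceiling. Met.
  → Jurisdiction lies.
The Mermere Regional Court:
  (a) The plaintiff resides in Holmere, not Mermere; the claim does not concern real property — no alternative holds. Condition not met.
  (b) The contract was executed in Palholm, not Mermere. Not met.
  (c) The claim is an employment claim, not a tort claim, so one alternative holds. Satisfied.
  (d) The plaintiff resides in Holmere, which is not Wynmarsh. Satisfied.
  → Not every requirement is met — no jurisdiction.
Courts with jurisdiction: the Civil Court of Wynmarsh, the Varmere District Court — 2 in total.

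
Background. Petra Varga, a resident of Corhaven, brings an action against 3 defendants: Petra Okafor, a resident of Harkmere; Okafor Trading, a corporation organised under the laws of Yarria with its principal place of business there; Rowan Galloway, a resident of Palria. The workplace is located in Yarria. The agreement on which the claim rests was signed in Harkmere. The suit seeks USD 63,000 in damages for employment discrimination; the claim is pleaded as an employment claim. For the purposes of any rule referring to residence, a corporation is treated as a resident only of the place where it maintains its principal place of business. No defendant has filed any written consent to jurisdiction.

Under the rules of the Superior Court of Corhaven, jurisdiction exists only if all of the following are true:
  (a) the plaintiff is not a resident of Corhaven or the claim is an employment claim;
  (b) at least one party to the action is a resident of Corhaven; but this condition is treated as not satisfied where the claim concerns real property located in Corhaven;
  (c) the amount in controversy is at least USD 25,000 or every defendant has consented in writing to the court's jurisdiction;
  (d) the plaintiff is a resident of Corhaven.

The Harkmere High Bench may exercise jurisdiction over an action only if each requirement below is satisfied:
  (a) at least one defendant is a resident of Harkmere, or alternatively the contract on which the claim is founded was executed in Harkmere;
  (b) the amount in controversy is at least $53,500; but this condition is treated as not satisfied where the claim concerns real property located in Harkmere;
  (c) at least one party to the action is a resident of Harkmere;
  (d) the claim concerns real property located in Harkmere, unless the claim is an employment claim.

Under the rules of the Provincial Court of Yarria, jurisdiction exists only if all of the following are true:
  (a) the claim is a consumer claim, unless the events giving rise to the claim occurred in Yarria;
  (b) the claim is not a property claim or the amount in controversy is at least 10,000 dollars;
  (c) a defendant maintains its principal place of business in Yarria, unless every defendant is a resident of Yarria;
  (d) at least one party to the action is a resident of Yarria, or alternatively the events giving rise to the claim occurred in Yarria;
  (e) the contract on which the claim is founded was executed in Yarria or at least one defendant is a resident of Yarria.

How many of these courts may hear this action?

3

The Superior Court of Corhaven:
  (a) The claim is an employment claim — that alternative is enough. Condition met.
  (b) Petra Varga resides in Corhaven. The exception is not triggered, since the claim does not concern real property. Satisfied.
  (c) The amount in controversy is 63,000 dollars, which meets the USD 25,000 floor, so one alternative holds. Met.
  (d) The plaintiff resides in Corhaven. Condition met.
  → The court has jurisdiction.
The Harkmere High Bench:
  (a) Petra Okafor resides in Harkmere — that alternative is enough. Met.
  (b) The amount in controversy is 63,000 dollars, which meets the 53,500 dollars floor. The exception is not triggered, since the claim does not concern real property. Satisfied.
  (c) Petra Okafor resides in Harkmere. Met.
  (d) The claim does not concern real property. However, the claim is an employment claim, so the 'unless' proviso supplies this condition. Met.
  → Every requirement is satisfied — jurisdiction.
The Provincial Court of Yarria:
  (a) The claim is an employment claim, not a consumer claim. But the operative events occurred in Yarria, and the 'unless' clause therefore excuses the requirement. Met.
  (b) The claim is an employment claim, not a property claim, which satisfies one of the alternatives. Condition met.
  (c) Okafor Trading has its principal place of business in Yarria. Satisfied.
  (d) Okafor Trading resides in Yarria, which satisfies one of the alternatives. Satisfied.
  (e) Okafor Trading resides in Yarria — that alternative is enough. Met.
  → Jurisdiction lies.
Courts with jurisdiction: the Superior Court of Corhaven, the Harkmere High Bench, the Provincial Court of Yarria — 3 in total.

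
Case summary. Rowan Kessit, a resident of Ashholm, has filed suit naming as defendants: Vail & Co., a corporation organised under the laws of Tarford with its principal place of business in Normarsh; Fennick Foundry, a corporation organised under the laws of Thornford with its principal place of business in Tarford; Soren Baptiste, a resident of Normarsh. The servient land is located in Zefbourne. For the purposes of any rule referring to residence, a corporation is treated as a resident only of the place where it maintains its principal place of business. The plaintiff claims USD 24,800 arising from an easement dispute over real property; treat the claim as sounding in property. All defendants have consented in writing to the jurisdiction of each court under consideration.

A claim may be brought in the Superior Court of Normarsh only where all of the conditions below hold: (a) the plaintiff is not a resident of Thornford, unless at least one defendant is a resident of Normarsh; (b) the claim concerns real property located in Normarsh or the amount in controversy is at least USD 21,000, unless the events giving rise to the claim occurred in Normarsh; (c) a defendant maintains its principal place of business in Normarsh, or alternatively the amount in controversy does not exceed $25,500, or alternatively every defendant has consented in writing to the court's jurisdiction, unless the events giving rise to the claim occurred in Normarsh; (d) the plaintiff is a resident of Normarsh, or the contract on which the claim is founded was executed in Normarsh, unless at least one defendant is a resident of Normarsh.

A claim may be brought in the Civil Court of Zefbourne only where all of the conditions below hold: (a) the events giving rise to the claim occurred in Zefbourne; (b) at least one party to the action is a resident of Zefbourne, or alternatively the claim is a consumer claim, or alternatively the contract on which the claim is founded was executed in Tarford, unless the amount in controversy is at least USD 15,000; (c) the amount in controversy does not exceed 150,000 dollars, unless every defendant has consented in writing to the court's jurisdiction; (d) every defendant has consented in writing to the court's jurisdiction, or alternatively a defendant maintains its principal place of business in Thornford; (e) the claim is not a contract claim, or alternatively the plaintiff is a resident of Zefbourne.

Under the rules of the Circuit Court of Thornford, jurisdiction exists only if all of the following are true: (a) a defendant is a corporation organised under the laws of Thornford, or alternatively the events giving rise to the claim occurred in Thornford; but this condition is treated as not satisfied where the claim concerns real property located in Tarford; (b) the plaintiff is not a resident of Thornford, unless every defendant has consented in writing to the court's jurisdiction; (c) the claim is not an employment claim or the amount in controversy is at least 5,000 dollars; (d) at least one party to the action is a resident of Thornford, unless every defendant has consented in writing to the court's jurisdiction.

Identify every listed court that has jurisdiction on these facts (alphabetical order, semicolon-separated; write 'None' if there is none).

The Superior Court of Normarsh:
  (a) The plaintiff resides in Ashholm, which is not Thornford. Satisfied.
  (b) The amount in controversy is USD 24,800, which meets the 21,000 dollars floor, so one alternative holds. Met.
  (c) Vail & Co. has its principal place of business in Normarsh, which satisfies one of the alternatives. Met.
  (d) The plaintiff resides in Ashholm, not Normarsh; no contract (and hence no place of execution) is alleged — every alternative fails. The proviso rescues it, though: Vail & Co. resides in Normarsh. Met.
  → All conditions met; jurisdiction exists.
The Civil Court of Zefbourne:
  (a) The operative events occurred in Zefbourne. Satisfied.
  (b) No party resides in Zefbourne; the claim is a property claim, not a consumer claim; no contract (and hence no place of execution) is alleged — none of the alternatives is met. The proviso rescues it, though: the amount in controversy is $24,800, which meets the USD 15,000 floor. Condition met.
  (c) The amount in controversy is $24,800, within the USD 150,000 ceiling. Met.
  (d) Every defendant has filed written consent, so this disjunct is met. Condition met.
  (e) The claim is a property claim, not a contract claim, so one alternative holds. Condition met.
  → All conditions met; jurisdiction exists.
The Circuit Court of Thornford:
  (a) Fennick Foundry is organised under the laws of Thornford, so one alternative holds. The exception is not triggered, since the property lies in Zefbourne, not Tarford. Satisfied.
  (b) The plaintiff resides in Ashholm, which is not Thornford. Condition met.
  (c) The claim is a property claim, not an employment claim, so one alternative holds. Satisfied.
  (d) No party resides in Thornford. But every defendant has filed written consent, and the 'unless' clause therefore excuses the requirement. Met.
  → The court has jurisdiction.

the Circuit Court of Thornford; the Civil Court of Zefbourne; the Superior Court of Normarsh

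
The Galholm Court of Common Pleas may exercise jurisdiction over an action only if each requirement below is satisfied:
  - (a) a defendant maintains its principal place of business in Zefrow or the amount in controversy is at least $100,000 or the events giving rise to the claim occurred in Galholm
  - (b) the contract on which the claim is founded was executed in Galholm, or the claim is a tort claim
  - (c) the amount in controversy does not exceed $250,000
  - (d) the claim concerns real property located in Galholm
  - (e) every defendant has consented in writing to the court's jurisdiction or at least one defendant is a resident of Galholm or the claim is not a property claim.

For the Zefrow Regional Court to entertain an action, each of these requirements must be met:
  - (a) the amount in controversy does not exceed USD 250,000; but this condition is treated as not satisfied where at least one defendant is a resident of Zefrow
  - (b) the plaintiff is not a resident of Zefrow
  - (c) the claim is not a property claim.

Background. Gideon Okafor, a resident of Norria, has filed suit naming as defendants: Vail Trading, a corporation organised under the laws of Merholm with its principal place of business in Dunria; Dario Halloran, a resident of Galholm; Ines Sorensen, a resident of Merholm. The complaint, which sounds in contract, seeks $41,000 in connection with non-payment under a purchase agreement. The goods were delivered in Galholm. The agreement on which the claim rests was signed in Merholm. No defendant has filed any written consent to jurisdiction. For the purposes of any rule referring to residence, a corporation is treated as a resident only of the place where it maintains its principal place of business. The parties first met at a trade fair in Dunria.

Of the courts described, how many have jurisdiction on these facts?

1

The Galholm Court of Common Pleas:
  (a) The operative events occurred in Galholm, so this disjunct is met. Condition met.
  (b) The contract was executed in Merholm, not Galholm; the claim is a contract claim, not a tort claim — none of the alternatives is met. Condition not met.
  (c) The amount in controversy is USD 41,000, within the $250,000 ceiling. Satisfied.
  (d) The claim does not concern real property. Not satisfied.
  (e) Dario Halloran resides in Galholm — that alternative is enough. Satisfied.
  → No jurisdiction.
The Zefrow Regional Court:
  (a) The amount in controversy is USD 41,000, within the $250,000 ceiling. The carve-out does not apply: no defendant resides in Zefrow (they reside in Dunria, Galholm, Merholm). Condition met.
  (b) The plaintiff resides in Norria, which is not Zefrow. Satisfied.
  (c) The claim is a contract claim, not a property claim. Condition met.
  → The court has jurisdiction.
Courts with jurisdiction: the Zefrow Regional Court — 1 in total.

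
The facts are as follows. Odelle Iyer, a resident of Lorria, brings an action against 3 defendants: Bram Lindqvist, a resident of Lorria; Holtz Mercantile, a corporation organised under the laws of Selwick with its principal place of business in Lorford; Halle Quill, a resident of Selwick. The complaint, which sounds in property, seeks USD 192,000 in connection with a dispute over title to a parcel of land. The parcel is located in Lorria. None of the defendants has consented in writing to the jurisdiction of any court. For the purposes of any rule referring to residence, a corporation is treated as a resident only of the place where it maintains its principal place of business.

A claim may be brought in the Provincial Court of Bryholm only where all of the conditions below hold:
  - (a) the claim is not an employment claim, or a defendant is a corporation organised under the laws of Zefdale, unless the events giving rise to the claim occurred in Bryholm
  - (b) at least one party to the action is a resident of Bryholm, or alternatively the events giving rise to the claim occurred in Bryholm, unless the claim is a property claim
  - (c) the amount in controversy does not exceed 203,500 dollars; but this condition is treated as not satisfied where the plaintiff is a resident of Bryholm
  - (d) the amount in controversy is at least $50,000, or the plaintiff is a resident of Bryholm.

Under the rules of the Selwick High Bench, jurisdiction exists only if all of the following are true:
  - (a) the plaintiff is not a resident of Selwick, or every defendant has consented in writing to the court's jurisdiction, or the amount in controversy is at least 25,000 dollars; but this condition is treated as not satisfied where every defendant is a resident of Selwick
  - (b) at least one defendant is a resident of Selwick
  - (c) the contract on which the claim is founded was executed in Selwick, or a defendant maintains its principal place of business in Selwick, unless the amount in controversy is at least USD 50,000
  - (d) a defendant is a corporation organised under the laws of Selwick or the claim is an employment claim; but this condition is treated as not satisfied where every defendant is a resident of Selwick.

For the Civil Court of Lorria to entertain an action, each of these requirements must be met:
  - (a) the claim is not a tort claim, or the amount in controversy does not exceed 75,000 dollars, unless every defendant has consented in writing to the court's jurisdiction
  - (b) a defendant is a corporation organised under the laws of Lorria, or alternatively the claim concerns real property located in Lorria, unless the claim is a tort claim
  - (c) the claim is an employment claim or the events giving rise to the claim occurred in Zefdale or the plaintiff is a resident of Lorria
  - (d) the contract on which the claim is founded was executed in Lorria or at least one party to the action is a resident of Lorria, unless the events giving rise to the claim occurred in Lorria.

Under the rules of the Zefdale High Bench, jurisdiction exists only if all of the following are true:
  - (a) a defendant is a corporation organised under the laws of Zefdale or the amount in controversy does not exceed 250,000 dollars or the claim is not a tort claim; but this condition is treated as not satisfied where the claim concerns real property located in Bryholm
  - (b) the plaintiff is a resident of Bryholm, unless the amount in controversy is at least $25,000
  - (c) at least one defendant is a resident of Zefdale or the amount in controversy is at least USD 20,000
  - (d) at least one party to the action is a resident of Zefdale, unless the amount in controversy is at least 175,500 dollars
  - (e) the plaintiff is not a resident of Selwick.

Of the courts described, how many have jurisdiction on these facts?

4

The Provincial Court of Bryholm:
  (a) The claim is a property claim, not an employment claim, so this disjunct is met. Met.
  (b) No party resides in Bryholm; the operative events occurred in Lorria, not Bryholm — none of the alternatives is met. The proviso rescues it, though: the claim is a property claim. Met.
  (c) The amount in controversy is 192,000 dollars, within the $203,500 ceiling. The exception is not triggered, since the plaintiff resides in Lorria, not Bryholm. Condition met.
  (d) The amount in controversy is $192,000, which meets the $50,000 floor — that alternative is enough. Met.
  → Jurisdiction lies.
The Selwick High Bench:
  (a) The plaintiff resides in Lorria, which is not Selwick, which satisfies one of the alternatives. The carve-out does not apply: the defendants reside as follows — Bram Lindqvist in Lorria, Holtz Mercantile in Lorford, Halle Quill in Selwick — not all in Selwick. Met.
  (b) Halle Quill resides in Selwick. Condition met.
  (c) No contract (and hence no place of execution) is alleged; the corporate defendant(s) have their principal place of business in Lorford, not Selwick — no alternative holds. However, the amount in controversy is $192,000, which meets the USD 50,000 floor, so the 'unless' proviso supplies this condition. Met.
  (d) Holtz Mercantile is organised under the laws of Selwick, so one alternative holds. And the carve-out is inapplicable — the defendants reside as follows — Bram Lindqvist in Lorria, Holtz Mercantile in Lorford, Halle Quill in Selwick — not all in Selwick. Met.
  → The court has jurisdiction.
The Civil Court of Lorria:
  (a) The claim is a property claim, not a tort claim, so this disjunct is met. Satisfied.
  (b) The property lies in Lorria, so one alternative holds. Met.
  (c) The plaintiff resides in Lorria, so this disjunct is met. Met.
  (d) Odelle Iyer resides in Lorria, so one alternative holds. Condition met.
  → Every requirement is satisfied — jurisdiction.
The Zefdale High Bench:
  (a) The amount in controversy is $192,000, within the USD 250,000 ceiling, which satisfies one of the alternatives. And the carve-out is inapplicable — the property lies in Lorria, not Bryholm. Met.
  (b) The plaintiff resides in Lorria, not Bryholm. However, the amount in controversy is USD 192,000, which meets the USD 25,000 floor, so the 'unless' proviso supplies this condition. Satisfied.
  (c) The amount in controversy is $192,000, which meets the $20,000 floor, which satisfies one of the alternatives. Met.
  (d) No party resides in Zefdale. The proviso rescues it, though: the amount in controversy is $192,000, which meets the $175,500 floor. Condition met.
  (e) The plaintiff resides in Lorria, which is not Selwick. Satisfied.
  → The court has jurisdiction.
Courts with jurisdiction: the Provincial Court of Bryholm, the Selwick High Bench, the Civil Court of Lorria, the Zefdale High Bench — 4 in total.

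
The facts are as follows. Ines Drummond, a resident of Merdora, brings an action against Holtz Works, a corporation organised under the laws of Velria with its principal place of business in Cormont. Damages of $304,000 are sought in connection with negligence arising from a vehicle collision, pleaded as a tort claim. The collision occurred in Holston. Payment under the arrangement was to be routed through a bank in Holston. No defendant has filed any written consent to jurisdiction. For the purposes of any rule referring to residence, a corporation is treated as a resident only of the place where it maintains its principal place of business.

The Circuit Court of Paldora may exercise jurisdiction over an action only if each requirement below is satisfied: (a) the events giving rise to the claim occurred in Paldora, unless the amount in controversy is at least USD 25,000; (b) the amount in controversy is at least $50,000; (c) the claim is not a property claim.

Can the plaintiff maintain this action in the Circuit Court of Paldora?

The Circuit Court of Paldora:
  (a) The operative events occurred in Holston, not Paldora. The proviso rescues it, though: the amount in controversy is $304,000, which meets the $25,000 floor. Condition met.
  (b) The amount in controversy is $304,000, which meets the USD 50,000 floor. Satisfied.
  (c) The claim is a tort claim, not a property claim. Condition met.
  → Every requirement is satisfied — jurisdiction.

Yes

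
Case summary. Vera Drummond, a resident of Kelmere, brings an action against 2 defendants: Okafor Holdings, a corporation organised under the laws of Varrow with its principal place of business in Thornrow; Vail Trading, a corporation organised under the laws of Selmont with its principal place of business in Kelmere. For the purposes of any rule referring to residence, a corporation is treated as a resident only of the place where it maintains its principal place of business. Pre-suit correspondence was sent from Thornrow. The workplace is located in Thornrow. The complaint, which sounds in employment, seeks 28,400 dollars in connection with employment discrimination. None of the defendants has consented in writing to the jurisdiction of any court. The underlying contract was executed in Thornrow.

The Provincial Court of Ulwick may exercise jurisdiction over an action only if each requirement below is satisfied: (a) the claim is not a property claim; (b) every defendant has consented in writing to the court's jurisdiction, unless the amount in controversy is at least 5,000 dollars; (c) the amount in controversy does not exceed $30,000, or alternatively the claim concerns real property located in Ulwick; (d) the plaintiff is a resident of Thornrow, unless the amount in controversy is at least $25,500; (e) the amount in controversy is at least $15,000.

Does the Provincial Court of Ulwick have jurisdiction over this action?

The Provincial Court of Ulwick:
  (a) The claim is an employment claim, not a property claim. Condition met.
  (b) No such written consent has been filed. The proviso rescues it, though: the amount in controversy is 28,400 dollars, which meets the 5,000 dollars floor. Condition met.
  (c) The amount in controversy is 28,400 dollars, within the 30,000 dollars ceiling — that alternative is enough. Satisfied.
  (d) The plaintiff resides in Kelmere, not Thornrow. The proviso rescues it, though: the amount in controversy is 28,400 dollars, which meets the 25,500 dollars floor. Condition met.
  (e) The amount in controversy is $28,400, which meets the 15,000 dollars floor. Condition met.
  → All conditions met; jurisdiction exists.

Yes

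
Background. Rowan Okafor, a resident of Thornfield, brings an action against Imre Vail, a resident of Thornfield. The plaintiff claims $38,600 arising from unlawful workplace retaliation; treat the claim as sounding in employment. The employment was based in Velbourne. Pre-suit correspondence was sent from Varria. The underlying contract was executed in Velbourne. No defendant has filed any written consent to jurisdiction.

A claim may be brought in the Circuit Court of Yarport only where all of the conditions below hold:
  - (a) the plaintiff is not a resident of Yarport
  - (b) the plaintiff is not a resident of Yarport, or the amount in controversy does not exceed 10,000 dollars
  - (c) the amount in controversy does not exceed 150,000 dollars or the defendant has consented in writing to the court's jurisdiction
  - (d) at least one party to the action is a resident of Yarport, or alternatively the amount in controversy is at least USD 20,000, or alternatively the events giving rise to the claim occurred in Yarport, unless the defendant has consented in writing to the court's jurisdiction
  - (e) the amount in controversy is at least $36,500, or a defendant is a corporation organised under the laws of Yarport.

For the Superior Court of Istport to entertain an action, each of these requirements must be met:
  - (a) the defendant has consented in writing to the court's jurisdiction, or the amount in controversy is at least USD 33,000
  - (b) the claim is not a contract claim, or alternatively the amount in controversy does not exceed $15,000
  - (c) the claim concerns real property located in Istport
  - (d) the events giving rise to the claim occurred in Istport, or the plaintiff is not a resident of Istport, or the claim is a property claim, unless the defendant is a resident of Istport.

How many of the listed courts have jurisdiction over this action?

1

The Circuit Court of Yarport:
  (a) The plaintiff resides in Thornfield, which is not Yarport. Condition met.
  (b) The plaintiff resides in Thornfield, which is not Yarport, so one alternative holds. Condition met.
  (c) The amount in controversy is $38,600, within the 150,000 dollars ceiling — that alternative is enough. Met.
  (d) The amount in controversy is $38,600, which meets the $20,000 floor — that alternative is enough. Met.
  (e) The amount in controversy is $38,600, which meets the USD 36,500 floor, so one alternative holds. Condition met.
  → Every requirement is satisfied — jurisdiction.
The Superior Court of Istport:
  (a) The amount in controversy is 38,600 dollars, which meets the USD 33,000 floor, which satisfies one of the alternatives. Satisfied.
  (b) The claim is an employment claim, not a contract claim, so this disjunct is met. Satisfied.
  (c) The claim does not concern real property. Fails.
  (d) The plaintiff resides in Thornfield, which is not Istport — that alternative is enough. Satisfied.
  → At least one condition fails; no jurisdiction.
Courts with jurisdiction: the Circuit Court of Yarport — 1 in total.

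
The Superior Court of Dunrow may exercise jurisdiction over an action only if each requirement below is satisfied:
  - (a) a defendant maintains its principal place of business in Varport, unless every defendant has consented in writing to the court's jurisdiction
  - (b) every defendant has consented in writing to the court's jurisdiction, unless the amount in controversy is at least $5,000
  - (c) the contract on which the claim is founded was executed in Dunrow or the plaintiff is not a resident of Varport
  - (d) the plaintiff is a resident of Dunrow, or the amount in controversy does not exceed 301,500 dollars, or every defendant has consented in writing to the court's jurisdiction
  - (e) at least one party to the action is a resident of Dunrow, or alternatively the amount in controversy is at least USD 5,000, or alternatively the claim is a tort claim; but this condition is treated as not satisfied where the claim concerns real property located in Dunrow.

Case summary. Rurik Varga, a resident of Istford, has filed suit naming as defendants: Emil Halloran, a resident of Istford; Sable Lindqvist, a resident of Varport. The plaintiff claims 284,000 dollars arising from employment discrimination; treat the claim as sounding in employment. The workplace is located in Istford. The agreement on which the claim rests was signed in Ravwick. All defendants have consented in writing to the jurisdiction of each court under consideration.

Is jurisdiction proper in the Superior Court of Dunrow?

Yes

The Superior Court of Dunrow:
  (a) No defendant is a corporation. The proviso rescues it, though: every defendant has filed written consent. Met.
  (b) Every defendant has filed written consent. Met.
  (c) The plaintiff resides in Istford, which is not Varport, which satisfies one of the alternatives. Condition met.
  (d) The amount in controversy is 284,000 dollars, within the $301,500 ceiling, so one alternative holds. Condition met.
  (e) The amount in controversy is 284,000 dollars, which meets the 5,000 dollars floor, so this disjunct is met. And the carve-out is inapplicable — the claim does not concern real property. Met.
  → The court has jurisdiction.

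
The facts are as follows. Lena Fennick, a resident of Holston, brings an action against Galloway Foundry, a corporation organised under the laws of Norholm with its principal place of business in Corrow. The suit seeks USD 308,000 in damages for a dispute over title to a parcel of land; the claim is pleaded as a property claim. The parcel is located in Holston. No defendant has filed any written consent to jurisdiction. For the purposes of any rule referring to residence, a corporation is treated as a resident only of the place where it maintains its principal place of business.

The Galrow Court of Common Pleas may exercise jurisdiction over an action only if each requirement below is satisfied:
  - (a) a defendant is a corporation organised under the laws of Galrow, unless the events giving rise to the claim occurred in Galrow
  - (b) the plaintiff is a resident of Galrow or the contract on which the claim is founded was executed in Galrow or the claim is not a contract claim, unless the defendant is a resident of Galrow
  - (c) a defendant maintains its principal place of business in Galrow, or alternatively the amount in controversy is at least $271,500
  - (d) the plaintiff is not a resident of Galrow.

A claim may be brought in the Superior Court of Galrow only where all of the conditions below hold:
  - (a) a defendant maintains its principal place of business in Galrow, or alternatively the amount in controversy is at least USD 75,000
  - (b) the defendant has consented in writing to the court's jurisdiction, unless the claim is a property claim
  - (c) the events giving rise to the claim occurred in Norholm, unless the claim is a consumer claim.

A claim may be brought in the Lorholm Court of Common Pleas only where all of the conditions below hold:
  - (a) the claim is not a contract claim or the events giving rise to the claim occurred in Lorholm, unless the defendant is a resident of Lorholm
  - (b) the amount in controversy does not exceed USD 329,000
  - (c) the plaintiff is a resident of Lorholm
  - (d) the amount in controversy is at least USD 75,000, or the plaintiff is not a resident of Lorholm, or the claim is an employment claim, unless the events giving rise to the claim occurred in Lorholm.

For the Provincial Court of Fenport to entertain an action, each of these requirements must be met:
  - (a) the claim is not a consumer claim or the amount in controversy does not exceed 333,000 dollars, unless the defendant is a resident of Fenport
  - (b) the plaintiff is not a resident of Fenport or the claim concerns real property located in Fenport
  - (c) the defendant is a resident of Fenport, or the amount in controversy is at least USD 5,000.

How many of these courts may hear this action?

The Galrow Court of Common Pleas:
  (a) The corporate defendant(s) are organised in Norholm, not Galrow. Nor does the 'unless' clause help: the operative events occurred in Holston, not Galrow. Fails.
  (b) The claim is a property claim, not a contract claim, so this disjunct is met. Condition met.
  (c) The amount in controversy is 308,000 dollars, which meets the 271,500 dollars floor — that alternative is enough. Met.
  (d) The plaintiff resides in Holston, which is not Galrow. Satisfied.
  → Not every requirement is met — no jurisdiction.
The Superior Court of Galrow:
  (a) The amount in controversy is 308,000 dollars, which meets the USD 75,000 floor, which satisfies one of the alternatives. Met.
  (b) No such written consent has been filed. However, the claim is a property claim, so the 'unless' proviso supplies this condition. Met.
  (c) The operative events occurred in Holston, not Norholm. Nor does the 'unless' clause help: the claim is a property claim, not a consumer claim. Condition not met.
  → At least one condition fails; no jurisdiction.
The Lorholm Court of Common Pleas:
  (a) The claim is a property claim, not a contract claim, so this disjunct is met. Met.
  (b) The amount in controversy is 308,000 dollars, within the $329,000 ceiling. Satisfied.
  (c) The plaintiff resides in Holston, not Lorholm. Not satisfied.
  (d) The amount in controversy is 308,000 dollars, which meets the USD 75,000 floor, which satisfies one of the alternatives. Condition met.
  → No jurisdiction.
The Provincial Court of Fenport:
  (a) The claim is a property claim, not a consumer claim, so one alternative holds. Condition met.
  (b) The plaintiff resides in Holston, which is not Fenport, so one alternative holds. Condition met.
  (c) The amount in controversy is USD 308,000, which meets the 5,000 dollars floor, so one alternative holds. Satisfied.
  → All conditions met; jurisdiction exists.
Courts with jurisdiction: the Provincial Court of Fenport — 1 in total.

1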